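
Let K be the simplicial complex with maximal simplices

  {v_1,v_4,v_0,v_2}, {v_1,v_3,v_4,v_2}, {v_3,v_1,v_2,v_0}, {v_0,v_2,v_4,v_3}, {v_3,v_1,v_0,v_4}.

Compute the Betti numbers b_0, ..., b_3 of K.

b_0 = 1, b_1 = 0, b_2 = 0, b_3 = 1.

Take the total order v_0 < v_1 < v_2 < v_3 < v_4 on the vertex set. Then K (dimension 3) consists of the simplices:

  0-simplices (5): [v_0], [v_1], [v_2], [v_3], [v_4]
  1-simplices (10): [v_0,v_1], [v_0,v_2], [v_0,v_3], [v_0,v_4], [v_1,v_2], [v_1,v_3], [v_1,v_4], [v_2,v_3], [v_2,v_4], [v_3,v_4]
  2-simplices (10): [v_0,v_1,v_2], [v_0,v_1,v_3], [v_0,v_1,v_4], [v_0,v_2,v_3], [v_0,v_2,v_4], [v_0,v_3,v_4], [v_1,v_2,v_3], [v_1,v_2,v_4], [v_1,v_3,v_4], [v_2,v_3,v_4]
  3-simplices (5): [v_0,v_1,v_2,v_3], [v_0,v_1,v_2,v_4], [v_0,v_1,v_3,v_4], [v_0,v_2,v_3,v_4], [v_1,v_2,v_3,v_4]

giving chain groups C_0 ≅ Z^5, C_1 ≅ Z^10, C_2 ≅ Z^10, C_3 ≅ Z^5.

∂_1: C_1 → C_0 sends each edge [p,q] (with p < q) to q − p.
This gives a 5×10 integer matrix of rank 4; reducing to Smith normal form yields diagonal entries (1,1,1,1).

The boundary map ∂_2: C_2 → C_1 sends each 2-simplex [p,q,r] to [q,r] − [p,r] + [p,q]. For instance
  ∂[v_0,v_3,v_4] = [v_3,v_4] − [v_0,v_4] + [v_0,v_3],
  ∂[v_0,v_1,v_3] = [v_1,v_3] − [v_0,v_3] + [v_0,v_1].
This gives a 10×10 integer matrix of rank 6; reducing to Smith normal form yields diagonal entries (1,1,1,1,1,1).

Boundary ∂_3: C_3 → C_2 sends each 3-simplex σ to the alternating sum Σ_i (−1)^i (σ with its i-th vertex removed). For instance
  ∂[v_0,v_1,v_2,v_4] = [v_1,v_2,v_4] − [v_0,v_2,v_4] + [v_0,v_1,v_4] − [v_0,v_1,v_2],
  ∂[v_0,v_1,v_3,v_4] = [v_1,v_3,v_4] − [v_0,v_3,v_4] + [v_0,v_1,v_4] − [v_0,v_1,v_3].
The resulting 10×5 matrix has rank 4, and its Smith normal form has invariant factors (1,1,1,1).

Now H_k = ker ∂_k / im ∂_{k+1}, so:

  H_0: rank C_0 − rank ∂_1 = 5 − 4 = 1, and the invariant factors of ∂_1 are all 1, so H_0 = Z.
  H_1: rank ker ∂_1 − rank ∂_2 = (10 − 4) − 6 = 0, and the invariant factors of ∂_2 are all 1, so H_1 = 0.
  H_2: rank ker ∂_2 − rank ∂_3 = (10 − 6) − 4 = 0, and the invariant factors of ∂_3 are all 1, so H_2 = 0.
  H_3: rank ker ∂_3 − rank ∂_4 = (5 − 4) − 0 = 1, and there is no ∂_4, so H_3 = Z.

Hence the Betti numbers are b_0 = 1, b_1 = 0, b_2 = 0, b_3 = 1.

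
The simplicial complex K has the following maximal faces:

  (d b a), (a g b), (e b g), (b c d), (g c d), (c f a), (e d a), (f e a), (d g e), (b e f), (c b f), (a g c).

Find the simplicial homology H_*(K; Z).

H_0 = Z,  H_1 = Z/2Z,  H_2 = 0.

Order the vertices as a < b < c < d < e < f < g. Listing each simplex with vertices in this order, K has dimension 2 with simplices:

  0-simplices (7): a, b, c, d, e, f, g
  1-simplices (18): ab, ac, ad, ae, af, ag, bc, bd, be, bf, bg, cd, cf, cg, de, dg, ef, eg
  2-simplices (12): abd, abg, acf, acg, ade, aef, bcd, bcf, bef, beg, cdg, deg

Hence C_0 ≅ Z^7, C_1 ≅ Z^18, C_2 ≅ Z^12.

∂_1: C_1 → C_0 sends each edge [p,q] (with p < q) to q − p. For instance
  ∂ac = c − a.
As a 7×18 matrix over Z this has rank 6, with invariant factors (1,1,1,1,1,1).

∂_2: C_2 → C_1 acts by ∂[p,q,r] = [q,r] − [p,r] + [p,q]. For instance
  ∂acg = cg − ag + ac,
  ∂acf = cf − af + ac.
This gives a 18×12 integer matrix of rank 12; reducing to Smith normal form yields diagonal entries (1,1,1,1,1,1,1,1,1,1,1,2).

From H_k ≅ ker(∂_k) / im(∂_{k+1}) we obtain:

  H_0: rank C_0 − rank ∂_1 = 7 − 6 = 1, and the invariant factors of ∂_1 are all 1, so H_0 = Z.
  H_1: rank ker ∂_1 − rank ∂_2 = (18 − 6) − 12 = 0, and ∂_2 has invariant factor 2 > 1, so H_1 = Z/2Z.
  H_2: rank ker ∂_2 − rank ∂_3 = (12 − 12) − 0 = 0, and there is no ∂_3, so H_2 = 0.

As a check, the Euler characteristic is 7 − 18 + 12 = 1, which agrees with 1 − 0 + 0 = 1.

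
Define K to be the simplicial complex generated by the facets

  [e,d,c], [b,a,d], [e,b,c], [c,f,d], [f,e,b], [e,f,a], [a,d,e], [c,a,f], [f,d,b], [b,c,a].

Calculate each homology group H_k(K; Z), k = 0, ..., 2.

We work with the vertex ordering a < b < c < d < e < f. The simplices of K, each written with vertices in increasing order, are:

  0-simplices (6): a, b, c, d, e, f
  1-simplices (15): ab, ac, ad, ae, af, bc, bd, be, bf, cd, ce, cf, de, df, ef
  2-simplices (10): abc, abd, acf, ade, aef, bce, bdf, bef, cde, cdf

giving chain groups C_0 ≅ Z^6, C_1 ≅ Z^15, C_2 ≅ Z^10.

Boundary ∂_1: C_1 → C_0 sends each edge [p,q] (with p < q) to q − p.
The resulting 6×15 matrix has rank 5, and its Smith normal form has invariant factors (1,1,1,1,1).

Boundary ∂_2: C_2 → C_1 acts by ∂[p,q,r] = [q,r] − [p,r] + [p,q]. For instance
  ∂aef = ef − af + ae,
  ∂acf = cf − af + ac.
The 15×10 boundary matrix has rank 10 and Smith normal form diag(1,1,1,1,1,1,1,1,1,2).

Reading off H_k = ker ∂_k / im ∂_{k+1}:

  H_0: rank C_0 − rank ∂_1 = 6 − 5 = 1, and the invariant factors of ∂_1 are all 1, so H_0 = Z.
  H_1: rank ker ∂_1 − rank ∂_2 = (15 − 5) − 10 = 0, and ∂_2 has invariant factor 2 > 1, so H_1 = Z/2.
  H_2: rank ker ∂_2 − rank ∂_3 = (10 − 10) − 0 = 0, and there is no ∂_3, so H_2 = 0.

(K is a triangulation of the real projective plane RP^2.)

H_0 ≅ Z,  H_1 ≅ Z/2,  H_2 = 0.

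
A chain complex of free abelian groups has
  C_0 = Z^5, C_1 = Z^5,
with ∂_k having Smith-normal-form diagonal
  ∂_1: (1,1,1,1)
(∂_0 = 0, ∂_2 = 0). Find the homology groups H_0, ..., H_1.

H_0 ≅ Z,  H_1 ≅ Z.

H_0: b_0 = 5 − 0 − 4 = 1; torsion from ∂_1 factors > 1: none. So H_0 ≅ Z.
H_1: b_1 = 5 − 4 − 0 = 1; torsion from ∂_2 factors > 1: none. So H_1 ≅ Z.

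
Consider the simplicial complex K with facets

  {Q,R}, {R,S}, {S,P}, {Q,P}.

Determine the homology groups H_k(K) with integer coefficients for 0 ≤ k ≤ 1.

Take the total order P < Q < R < S on the vertex set. Then K (dimension 1) consists of the simplices:

  0-simplices (4): P, Q, R, S
  1-simplices (4): PQ, PS, QR, RS

so the chain groups are C_0 ≅ Z^4, C_1 ≅ Z^4.

∂_1: C_1 → C_0 maps an edge to its endpoints' difference, ∂[p,q] = q − p.
The 4×4 boundary matrix has rank 3 and Smith normal form diag(1,1,1).

Now H_k = ker ∂_k / im ∂_{k+1}, so:

  H_0: rank C_0 − rank ∂_1 = 4 − 3 = 1, and the invariant factors of ∂_1 are all 1, so H_0 ≅ Z.
  H_1: rank ker ∂_1 − rank ∂_2 = (4 − 3) − 0 = 1, and there is no ∂_2, so H_1 ≅ Z.

H_0 ≅ Z,  H_1 ≅ Z.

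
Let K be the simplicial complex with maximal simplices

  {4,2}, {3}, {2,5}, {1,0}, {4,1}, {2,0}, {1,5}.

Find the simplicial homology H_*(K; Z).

H_0 = Z^2,  H_1 = Z^2.

K has 6 vertices, 6 edges.
rank ∂_0 = 0, rank ∂_1 = 4 ⇒ b_0 = 6 − 0 − 4 = 2; all invariant factors of ∂_1 are 1 so no torsion. So H_0 ≅ Z^2.
rank ∂_1 = 4, rank ∂_2 = 0 ⇒ b_1 = 6 − 4 − 0 = 2. So H_1 ≅ Z^2.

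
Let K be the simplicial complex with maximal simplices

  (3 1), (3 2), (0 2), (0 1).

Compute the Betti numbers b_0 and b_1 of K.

Take the total order 0 < 1 < 2 < 3 on the vertex set. Then K (dimension 1) consists of the simplices:

  0-simplices (4): [0], [1], [2], [3]
  1-simplices (4): [0,1], [0,2], [1,3], [2,3]

so the chain groups are C_0 ≅ Z^4, C_1 ≅ Z^4.

∂_1: C_1 → C_0 sends each edge [p,q] (with p < q) to q − p.
As a 4×4 matrix over Z this has rank 3, with invariant factors (1,1,1).

Computing H_k = (kernel of ∂_k) / (image of ∂_{k+1}):

  H_0: rank C_0 − rank ∂_1 = 4 − 3 = 1, and the invariant factors of ∂_1 are all 1, so H_0 = Z.
  H_1: rank ker ∂_1 − rank ∂_2 = (4 − 3) − 0 = 1, and there is no ∂_2, so H_1 = Z.

(K is a triangulation of the circle S^1.)

Hence the Betti numbers are b_0 = 1, b_1 = 1.

b_0 = 1, b_1 = 1.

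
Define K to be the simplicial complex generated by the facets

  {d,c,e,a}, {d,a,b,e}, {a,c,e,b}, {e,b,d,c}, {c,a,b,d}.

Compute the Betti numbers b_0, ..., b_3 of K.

Take the total order a < b < c < d < e on the vertex set. Then K (dimension 3) consists of the simplices:

  0-simplices (5): a, b, c, d, e
  1-simplices (10): ab, ac, ad, ae, bc, bd, be, cd, ce, de
  2-simplices (10): abc, abd, abe, acd, ace, ade, bcd, bce, bde, cde
  3-simplices (5): abcd, abce, abde, acde, bcde

Hence C_0 ≅ Z^5, C_1 ≅ Z^10, C_2 ≅ Z^10, C_3 ≅ Z^5.

The boundary map ∂_1: C_1 → C_0 sends each edge [p,q] (with p < q) to q − p. For instance
  ∂bc = c − b.
As a 5×10 matrix over Z this has rank 4, with invariant factors (1,1,1,1).

Boundary ∂_2: C_2 → C_1 sends each 2-simplex [p,q,r] to [q,r] − [p,r] + [p,q]. For instance
  ∂ace = ce − ae + ac,
  ∂bde = de − be + bd.
The resulting 10×10 matrix has rank 6, and its Smith normal form has invariant factors (1,1,1,1,1,1).

∂_3: C_3 → C_2 sends each 3-simplex σ to the alternating sum Σ_i (−1)^i (σ with its i-th vertex removed). For instance
  ∂acde = cde − ade + ace − acd,
  ∂bcde = cde − bde + bce − bcd.
This gives a 10×5 integer matrix of rank 4; reducing to Smith normal form yields diagonal entries (1,1,1,1).

Now H_k = ker ∂_k / im ∂_{k+1}, so:

  H_0: rank C_0 − rank ∂_1 = 5 − 4 = 1, and the invariant factors of ∂_1 are all 1, so H_0 = Z.
  H_1: rank ker ∂_1 − rank ∂_2 = (10 − 4) − 6 = 0, and the invariant factors of ∂_2 are all 1, so H_1 = 0.
  H_2: rank ker ∂_2 − rank ∂_3 = (10 − 6) − 4 = 0, and the invariant factors of ∂_3 are all 1, so H_2 = 0.
  H_3: rank ker ∂_3 − rank ∂_4 = (5 − 4) − 0 = 1, and there is no ∂_4, so H_3 = Z.

As a check, the Euler characteristic is 5 − 10 + 10 − 5 = 0, which agrees with 1 − 0 + 0 − 1 = 0.

Hence the Betti numbers are b_0 = 1, b_1 = 0, b_2 = 0, b_3 = 1.

b_0 = 1, b_1 = 0, b_2 = 0, b_3 = 1.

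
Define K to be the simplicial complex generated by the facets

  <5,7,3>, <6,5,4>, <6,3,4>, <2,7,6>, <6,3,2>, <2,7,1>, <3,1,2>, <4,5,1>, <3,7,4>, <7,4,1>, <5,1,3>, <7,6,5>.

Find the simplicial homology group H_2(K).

We work with the vertex ordering 1 < 2 < 3 < 4 < 5 < 6 < 7. The simplices of K, each written with vertices in increasing order, are:

  0-simplices (7): [1], [2], [3], [4], [5], [6], [7]
  1-simplices (18): [1,2], [1,3], [1,4], [1,5], [1,7], [2,3], [2,6], [2,7], [3,4], [3,5], [3,6], [3,7], [4,5], [4,6], [4,7], [5,6], [5,7], [6,7]
  2-simplices (12): [1,2,3], [1,2,7], [1,3,5], [1,4,5], [1,4,7], [2,3,6], [2,6,7], [3,4,6], [3,4,7], [3,5,7], [4,5,6], [5,6,7]

giving chain groups C_0 ≅ Z^7, C_1 ≅ Z^18, C_2 ≅ Z^12.

The boundary map ∂_1: C_1 → C_0 sends each edge [p,q] (with p < q) to q − p. For instance
  ∂[2,6] = [6] − [2].
The 7×18 boundary matrix has rank 6 and Smith normal form diag(1,1,1,1,1,1).

∂_2: C_2 → C_1 acts by ∂[p,q,r] = [q,r] − [p,r] + [p,q]. For instance
  ∂[5,6,7] = [6,7] − [5,7] + [5,6],
  ∂[1,3,5] = [3,5] − [1,5] + [1,3].
As a 18×12 matrix over Z this has rank 12, with invariant factors (1,1,1,1,1,1,1,1,1,1,1,2).

From H_k ≅ ker(∂_k) / im(∂_{k+1}) we obtain:

  H_2: rank ker ∂_2 − rank ∂_3 = (12 − 12) − 0 = 0, and there is no ∂_3, so H_2 = 0.

H_2 ≅ 0.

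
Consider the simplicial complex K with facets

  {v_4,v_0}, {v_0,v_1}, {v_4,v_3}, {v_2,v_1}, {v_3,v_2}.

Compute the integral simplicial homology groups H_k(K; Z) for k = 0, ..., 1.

H_0 = Z,  H_1 = Z.

Fix the vertex order v_0 < v_1 < v_2 < v_3 < v_4 and write every simplex with vertices in increasing order. Then dim K = 1 and the simplices of K are:

  0-simplices (5): [v_0], [v_1], [v_2], [v_3], [v_4]
  1-simplices (5): [v_0,v_1], [v_0,v_4], [v_1,v_2], [v_2,v_3], [v_3,v_4]

so the chain groups are C_0 ≅ Z^5, C_1 ≅ Z^5.

The boundary map ∂_1: C_1 → C_0 is given by ∂[p,q] = [q] − [p].
The 5×5 boundary matrix has rank 4 and Smith normal form diag(1,1,1,1).

Reading off H_k = ker ∂_k / im ∂_{k+1}:

  H_0: rank C_0 − rank ∂_1 = 5 − 4 = 1, and the invariant factors of ∂_1 are all 1, so H_0 ≅ Z.
  H_1: rank ker ∂_1 − rank ∂_2 = (5 − 4) − 0 = 1, and there is no ∂_2, so H_1 ≅ Z.

As a check, the Euler characteristic is 5 − 5 = 0, which agrees with 1 − 1 = 0.
(K is a triangulation of the circle S^1.)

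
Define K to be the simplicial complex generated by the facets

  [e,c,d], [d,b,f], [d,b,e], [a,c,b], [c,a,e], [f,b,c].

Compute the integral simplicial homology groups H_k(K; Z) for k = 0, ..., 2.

H_0 ≅ Z,  H_1 ≅ Z,  H_2 = 0.

Take the total order a < b < c < d < e < f on the vertex set. Then K (dimension 2) consists of the simplices:

  0-simplices (6): a, b, c, d, e, f
  1-simplices (12): ab, ac, ae, bc, bd, be, bf, cd, ce, cf, de, df
  2-simplices (6): abc, ace, bcf, bde, bdf, cde

Hence C_0 ≅ Z^6, C_1 ≅ Z^12, C_2 ≅ Z^6.

Boundary ∂_1: C_1 → C_0 maps an edge to its endpoints' difference, ∂[p,q] = q − p. For instance
  ∂bc = c − b.
As a 6×12 matrix over Z this has rank 5, with invariant factors (1,1,1,1,1).

The boundary map ∂_2: C_2 → C_1 sends each 2-simplex [p,q,r] to [q,r] − [p,r] + [p,q]. For instance
  ∂ace = ce − ae + ac,
  ∂abc = bc − ac + ab.
This gives a 12×6 integer matrix of rank 6; reducing to Smith normal form yields diagonal entries (1,1,1,1,1,1).

Computing H_k = (kernel of ∂_k) / (image of ∂_{k+1}):

  H_0: rank C_0 − rank ∂_1 = 6 − 5 = 1, and the invariant factors of ∂_1 are all 1, so H_0 = Z.
  H_1: rank ker ∂_1 − rank ∂_2 = (12 − 5) − 6 = 1, and the invariant factors of ∂_2 are all 1, so H_1 = Z.
  H_2: rank ker ∂_2 − rank ∂_3 = (6 − 6) − 0 = 0, and there is no ∂_3, so H_2 = 0.

As a check, the Euler characteristic is 6 − 12 + 6 = 0, which agrees with 1 − 1 + 0 = 0.
(K is a triangulation of the cylinder S^1 x I.)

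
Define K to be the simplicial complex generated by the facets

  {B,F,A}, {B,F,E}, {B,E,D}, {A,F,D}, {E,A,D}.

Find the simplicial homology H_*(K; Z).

Fix the vertex order A < B < D < E < F and write every simplex with vertices in increasing order. Then dim K = 2 and the simplices of K are:

  0-simplices (5): A, B, D, E, F
  1-simplices (10): AB, AD, AE, AF, BD, BE, BF, DE, DF, EF
  2-simplices (5): ABF, ADE, ADF, BDE, BEF

giving chain groups C_0 ≅ Z^5, C_1 ≅ Z^10, C_2 ≅ Z^5.

The boundary map ∂_1: C_1 → C_0 maps an edge to its endpoints' difference, ∂[p,q] = q − p. For instance
  ∂BF = F − B.
The 5×10 boundary matrix has rank 4 and Smith normal form diag(1,1,1,1).

The boundary map ∂_2: C_2 → C_1 acts by ∂[p,q,r] = [q,r] − [p,r] + [p,q]. For instance
  ∂ADE = DE − AE + AD,
  ∂ADF = DF − AF + AD.
This gives a 10×5 integer matrix of rank 5; reducing to Smith normal form yields diagonal entries (1,1,1,1,1).

From H_k ≅ ker(∂_k) / im(∂_{k+1}) we obtain:

  H_0: rank C_0 − rank ∂_1 = 5 − 4 = 1, and the invariant factors of ∂_1 are all 1, so H_0 ≅ Z.
  H_1: rank ker ∂_1 − rank ∂_2 = (10 − 4) − 5 = 1, and the invariant factors of ∂_2 are all 1, so H_1 ≅ Z.
  H_2: rank ker ∂_2 − rank ∂_3 = (5 − 5) − 0 = 0, and there is no ∂_3, so H_2 ≅ 0.

As a check, the Euler characteristic is 5 − 10 + 5 = 0, which agrees with 1 − 1 + 0 = 0.
(K is a triangulation of the Möbius band.)

H_0 ≅ Z,  H_1 ≅ Z,  H_2 = 0.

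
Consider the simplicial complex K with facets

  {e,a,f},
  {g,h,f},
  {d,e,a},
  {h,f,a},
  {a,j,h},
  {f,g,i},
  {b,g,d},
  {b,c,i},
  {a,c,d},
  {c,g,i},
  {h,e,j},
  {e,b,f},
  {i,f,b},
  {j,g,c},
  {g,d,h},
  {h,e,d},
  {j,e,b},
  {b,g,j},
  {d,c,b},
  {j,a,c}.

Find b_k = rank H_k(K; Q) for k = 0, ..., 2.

b_0 = 1, b_1 = 1, b_2 = 0.

We work with the vertex ordering a < b < c < d < e < f < g < h < i < j. The simplices of K, each written with vertices in increasing order, are:

  0-simplices (10): a, b, c, d, e, f, g, h, i, j
  1-simplices (30): ac, ad, ae, af, ah, aj, bc, bd, be, bf, bg, bi, bj, cd, cg, ci, cj, de, dg, dh, ef, eh, ej, fg, fh, fi, gh, gi, gj, hj
  2-simplices (20): acd, acj, ade, aef, afh, ahj, bcd, bci, bdg, bef, bej, bfi, bgj, cgi, cgj, deh, dgh, ehj, fgh, fgi

so the chain groups are C_0 ≅ Z^10, C_1 ≅ Z^30, C_2 ≅ Z^20.

Boundary ∂_1: C_1 → C_0 is given by ∂[p,q] = [q] − [p]. For instance
  ∂eh = h − e.
The 10×30 boundary matrix has rank 9 and Smith normal form diag(1,1,1,1,1,1,1,1,1).

∂_2: C_2 → C_1 maps a triangle to the signed sum of its edges. For instance
  ∂dgh = gh − dh + dg,
  ∂acd = cd − ad + ac.
The resulting 30×20 matrix has rank 20, and its Smith normal form has invariant factors (1,1,1,1,1,1,1,1,1,1,1,1,1,1,1,1,1,1,1,2).

From H_k ≅ ker(∂_k) / im(∂_{k+1}) we obtain:

  H_0: rank C_0 − rank ∂_1 = 10 − 9 = 1, and the invariant factors of ∂_1 are all 1, so H_0 = Z.
  H_1: rank ker ∂_1 − rank ∂_2 = (30 − 9) − 20 = 1, and ∂_2 has invariant factor 2 > 1, so H_1 = Z × Z/2.
  H_2: rank ker ∂_2 − rank ∂_3 = (20 − 20) − 0 = 0, and there is no ∂_3, so H_2 = 0.

Hence the Betti numbers are b_0 = 1, b_1 = 1, b_2 = 0.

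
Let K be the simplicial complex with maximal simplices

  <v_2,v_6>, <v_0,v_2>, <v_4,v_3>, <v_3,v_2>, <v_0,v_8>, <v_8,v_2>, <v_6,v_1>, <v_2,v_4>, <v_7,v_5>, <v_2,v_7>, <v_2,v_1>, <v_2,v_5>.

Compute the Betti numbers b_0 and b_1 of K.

b_0 = 1, b_1 = 4.

Fix the vertex order v_0 < v_1 < v_2 < v_3 < v_4 < v_5 < v_6 < v_7 < v_8 and write every simplex with vertices in increasing order. Then dim K = 1 and the simplices of K are:

  0-simplices (9): [v_0], [v_1], [v_2], [v_3], [v_4], [v_5], [v_6], [v_7], [v_8]
  1-simplices (12): [v_0,v_2], [v_0,v_8], [v_1,v_2], [v_1,v_6], [v_2,v_3], [v_2,v_4], [v_2,v_5], [v_2,v_6], [v_2,v_7], [v_2,v_8], [v_3,v_4], [v_5,v_7]

Hence C_0 ≅ Z^9, C_1 ≅ Z^12.

∂_1: C_1 → C_0 maps an edge to its endpoints' difference, ∂[p,q] = q − p.
This gives a 9×12 integer matrix of rank 8; reducing to Smith normal form yields diagonal entries (1,1,1,1,1,1,1,1).

From H_k ≅ ker(∂_k) / im(∂_{k+1}) we obtain:

  H_0: rank C_0 − rank ∂_1 = 9 − 8 = 1, and the invariant factors of ∂_1 are all 1, so H_0 = Z.
  H_1: rank ker ∂_1 − rank ∂_2 = (12 − 8) − 0 = 4, and there is no ∂_2, so H_1 = Z^4.

As a check, the Euler characteristic is 9 − 12 = -3, which agrees with 1 − 4 = -3.

Hence the Betti numbers are b_0 = 1, b_1 = 4.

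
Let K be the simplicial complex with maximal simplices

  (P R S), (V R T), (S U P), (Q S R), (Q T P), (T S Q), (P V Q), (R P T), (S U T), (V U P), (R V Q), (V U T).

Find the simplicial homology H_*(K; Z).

Order the vertices as P < Q < R < S < T < U < V. Listing each simplex with vertices in this order, K has dimension 2 with simplices:

  0-simplices (7): P, Q, R, S, T, U, V
  1-simplices (18): PQ, PR, PS, PT, PU, PV, QR, QS, QT, QV, RS, RT, RV, ST, SU, TU, TV, UV
  2-simplices (12): PQT, PQV, PRS, PRT, PSU, PUV, QRS, QRV, QST, RTV, STU, TUV

so the chain groups are C_0 ≅ Z^7, C_1 ≅ Z^18, C_2 ≅ Z^12.

∂_1: C_1 → C_0 sends each edge [p,q] (with p < q) to q − p. For instance
  ∂ST = T − S.
The resulting 7×18 matrix has rank 6, and its Smith normal form has invariant factors (1,1,1,1,1,1).

∂_2: C_2 → C_1 maps a triangle to the signed sum of its edges. For instance
  ∂STU = TU − SU + ST,
  ∂QST = ST − QT + QS.
This gives a 18×12 integer matrix of rank 12; reducing to Smith normal form yields diagonal entries (1,1,1,1,1,1,1,1,1,1,1,2).

Now H_k = ker ∂_k / im ∂_{k+1}, so:

  H_0: rank C_0 − rank ∂_1 = 7 − 6 = 1, and the invariant factors of ∂_1 are all 1, so H_0 ≅ Z.
  H_1: rank ker ∂_1 − rank ∂_2 = (18 − 6) − 12 = 0, and ∂_2 has invariant factor 2 > 1, so H_1 ≅ Z/2.
  H_2: rank ker ∂_2 − rank ∂_3 = (12 − 12) − 0 = 0, and there is no ∂_3, so H_2 ≅ 0.

H_0 ≅ Z,  H_1 ≅ Z/2,  H_2 = 0.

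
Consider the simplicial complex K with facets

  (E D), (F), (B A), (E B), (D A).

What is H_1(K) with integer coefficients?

Take the total order A < B < D < E < F on the vertex set. Then K (dimension 1) consists of the simplices:

  0-simplices (5): A, B, D, E, F
  1-simplices (4): AB, AD, BE, DE

giving chain groups C_0 ≅ Z^5, C_1 ≅ Z^4.

Boundary ∂_1: C_1 → C_0 is given by ∂[p,q] = [q] − [p].
This gives a 5×4 integer matrix of rank 3; reducing to Smith normal form yields diagonal entries (1,1,1).

Now H_k = ker ∂_k / im ∂_{k+1}, so:

  H_1: rank ker ∂_1 − rank ∂_2 = (4 − 3) − 0 = 1, and there is no ∂_2, so H_1 = Z.

H_1 = Z.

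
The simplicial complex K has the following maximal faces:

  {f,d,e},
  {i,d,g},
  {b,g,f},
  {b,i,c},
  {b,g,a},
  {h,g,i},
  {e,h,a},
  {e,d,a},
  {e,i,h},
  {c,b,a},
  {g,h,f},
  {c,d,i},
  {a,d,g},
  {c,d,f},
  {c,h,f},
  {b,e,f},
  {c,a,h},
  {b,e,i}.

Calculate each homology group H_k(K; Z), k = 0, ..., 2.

H_0 ≅ Z,  H_1 ≅ Z^2,  H_2 ≅ Z.

We work with the vertex ordering a < b < c < d < e < f < g < h < i. The simplices of K, each written with vertices in increasing order, are:

  0-simplices (9): a, b, c, d, e, f, g, h, i
  1-simplices (27): ab, ac, ad, ae, ag, ah, bc, be, bf, bg, bi, cd, cf, ch, ci, de, df, dg, di, ef, eh, ei, fg, fh, gh, gi, hi
  2-simplices (18): abc, abg, ach, ade, adg, aeh, bci, bef, bei, bfg, cdf, cdi, cfh, def, dgi, ehi, fgh, ghi

Hence C_0 ≅ Z^9, C_1 ≅ Z^27, C_2 ≅ Z^18.

The boundary map ∂_1: C_1 → C_0 maps an edge to its endpoints' difference, ∂[p,q] = q − p.
The 9×27 boundary matrix has rank 8 and Smith normal form diag(1,1,1,1,1,1,1,1).

The boundary map ∂_2: C_2 → C_1 sends each 2-simplex [p,q,r] to [q,r] − [p,r] + [p,q]. For instance
  ∂cdf = df − cf + cd,
  ∂bfg = fg − bg + bf.
The resulting 27×18 matrix has rank 17, and its Smith normal form has invariant factors (1,1,1,1,1,1,1,1,1,1,1,1,1,1,1,1,1).

Reading off H_k = ker ∂_k / im ∂_{k+1}:

  H_0: rank C_0 − rank ∂_1 = 9 − 8 = 1, and the invariant factors of ∂_1 are all 1, so H_0 ≅ Z.
  H_1: rank ker ∂_1 − rank ∂_2 = (27 − 8) − 17 = 2, and the invariant factors of ∂_2 are all 1, so H_1 ≅ Z^2.
  H_2: rank ker ∂_2 − rank ∂_3 = (18 − 17) − 0 = 1, and there is no ∂_3, so H_2 ≅ Z.

As a check, the Euler characteristic is 9 − 27 + 18 = 0, which agrees with 1 − 2 + 1 = 0.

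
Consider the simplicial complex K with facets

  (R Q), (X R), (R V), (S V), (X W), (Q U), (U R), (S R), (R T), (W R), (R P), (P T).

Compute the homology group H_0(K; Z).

Order the vertices as P < Q < R < S < T < U < V < W < X. Listing each simplex with vertices in this order, K has dimension 1 with simplices:

  0-simplices (9): P, Q, R, S, T, U, V, W, X
  1-simplices (12): PR, PT, QR, QU, RS, RT, RU, RV, RW, RX, SV, WX

giving chain groups C_0 ≅ Z^9, C_1 ≅ Z^12.

The boundary map ∂_1: C_1 → C_0 maps an edge to its endpoints' difference, ∂[p,q] = q − p. For instance
  ∂PR = R − P.
The 9×12 boundary matrix has rank 8 and Smith normal form diag(1,1,1,1,1,1,1,1).

Now H_k = ker ∂_k / im ∂_{k+1}, so:

  H_0: rank C_0 − rank ∂_1 = 9 − 8 = 1, and the invariant factors of ∂_1 are all 1, so H_0 ≅ Z.

H_0 ≅ Z.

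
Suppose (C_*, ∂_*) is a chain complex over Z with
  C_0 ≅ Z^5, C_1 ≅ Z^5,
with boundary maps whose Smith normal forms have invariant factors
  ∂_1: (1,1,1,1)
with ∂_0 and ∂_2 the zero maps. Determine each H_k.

H_0 ≅ Z,  H_1 ≅ Z.

H_0: b_0 = 5 − 0 − 4 = 1; torsion from ∂_1 factors > 1: none. So H_0 ≅ Z.
H_1: b_1 = 5 − 4 − 0 = 1; torsion from ∂_2 factors > 1: none. So H_1 ≅ Z.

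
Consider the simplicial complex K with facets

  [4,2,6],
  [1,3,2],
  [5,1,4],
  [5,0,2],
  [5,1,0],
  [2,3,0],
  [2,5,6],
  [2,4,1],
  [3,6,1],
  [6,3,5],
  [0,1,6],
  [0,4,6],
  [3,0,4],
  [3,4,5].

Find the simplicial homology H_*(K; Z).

Take the total order 0 < 1 < 2 < 3 < 4 < 5 < 6 on the vertex set. Then K (dimension 2) consists of the simplices:

  0-simplices (7): [0], [1], [2], [3], [4], [5], [6]
  1-simplices (21): [0,1], [0,2], [0,3], [0,4], [0,5], [0,6], [1,2], [1,3], [1,4], [1,5], [1,6], [2,3], [2,4], [2,5], [2,6], [3,4], [3,5], [3,6], [4,5], [4,6], [5,6]
  2-simplices (14): [0,1,5], [0,1,6], [0,2,3], [0,2,5], [0,3,4], [0,4,6], [1,2,3], [1,2,4], [1,3,6], [1,4,5], [2,4,6], [2,5,6], [3,4,5], [3,5,6]

giving chain groups C_0 ≅ Z^7, C_1 ≅ Z^21, C_2 ≅ Z^14.

The boundary map ∂_1: C_1 → C_0 sends each edge [p,q] (with p < q) to q − p. For instance
  ∂[0,5] = [5] − [0].
This gives a 7×21 integer matrix of rank 6; reducing to Smith normal form yields diagonal entries (1,1,1,1,1,1).

The boundary map ∂_2: C_2 → C_1 acts by ∂[p,q,r] = [q,r] − [p,r] + [p,q]. For instance
  ∂[2,4,6] = [4,6] − [2,6] + [2,4],
  ∂[0,4,6] = [4,6] − [0,6] + [0,4].
The 21×14 boundary matrix has rank 13 and Smith normal form diag(1,1,1,1,1,1,1,1,1,1,1,1,1).

Reading off H_k = ker ∂_k / im ∂_{k+1}:

  H_0: rank C_0 − rank ∂_1 = 7 − 6 = 1, and the invariant factors of ∂_1 are all 1, so H_0 ≅ Z.
  H_1: rank ker ∂_1 − rank ∂_2 = (21 − 6) − 13 = 2, and the invariant factors of ∂_2 are all 1, so H_1 ≅ Z^2.
  H_2: rank ker ∂_2 − rank ∂_3 = (14 − 13) − 0 = 1, and there is no ∂_3, so H_2 ≅ Z.

(K is a triangulation of the torus T^2.)

H_0 ≅ Z,  H_1 ≅ Z^2,  H_2 ≅ Z.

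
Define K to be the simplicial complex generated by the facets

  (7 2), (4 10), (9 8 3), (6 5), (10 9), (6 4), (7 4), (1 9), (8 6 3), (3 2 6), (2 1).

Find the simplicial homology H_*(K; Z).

H_0 ≅ Z,  H_1 ≅ Z^3,  H_2 = 0.

Order the vertices as 1 < 2 < 3 < 4 < 5 < 6 < 7 < 8 < 9 < 10. Listing each simplex with vertices in this order, K has dimension 2 with simplices:

  0-simplices (10): [1], [2], [3], [4], [5], [6], [7], [8], [9], [10]
  1-simplices (15): [1,2], [1,9], [2,3], [2,6], [2,7], [3,6], [3,8], [3,9], [4,6], [4,7], [4,10], [5,6], [6,8], [8,9], [9,10]
  2-simplices (3): [2,3,6], [3,6,8], [3,8,9]

Hence C_0 ≅ Z^10, C_1 ≅ Z^15, C_2 ≅ Z^3.

Boundary ∂_1: C_1 → C_0 sends each edge [p,q] (with p < q) to q − p. For instance
  ∂[2,3] = [3] − [2].
As a 10×15 matrix over Z this has rank 9, with invariant factors (1,1,1,1,1,1,1,1,1).

The boundary map ∂_2: C_2 → C_1 sends each 2-simplex [p,q,r] to [q,r] − [p,r] + [p,q]. For instance
  ∂[3,6,8] = [6,8] − [3,8] + [3,6],
  ∂[2,3,6] = [3,6] − [2,6] + [2,3].
The 15×3 boundary matrix has rank 3 and Smith normal form diag(1,1,1).

Reading off H_k = ker ∂_k / im ∂_{k+1}:

  H_0: rank C_0 − rank ∂_1 = 10 − 9 = 1, and the invariant factors of ∂_1 are all 1, so H_0 = Z.
  H_1: rank ker ∂_1 − rank ∂_2 = (15 − 9) − 3 = 3, and the invariant factors of ∂_2 are all 1, so H_1 = Z^3.
  H_2: rank ker ∂_2 − rank ∂_3 = (3 − 3) − 0 = 0, and there is no ∂_3, so H_2 = 0.

As a check, the Euler characteristic is 10 − 15 + 3 = -2, which agrees with 1 − 3 + 0 = -2.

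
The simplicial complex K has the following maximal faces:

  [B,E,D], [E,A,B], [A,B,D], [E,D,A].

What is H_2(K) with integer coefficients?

H_2 = Z.

Take the total order A < B < D < E on the vertex set. Then K (dimension 2) consists of the simplices:

  0-simplices (4): A, B, D, E
  1-simplices (6): AB, AD, AE, BD, BE, DE
  2-simplices (4): ABD, ABE, ADE, BDE

so the chain groups are C_0 ≅ Z^4, C_1 ≅ Z^6, C_2 ≅ Z^4.

Boundary ∂_1: C_1 → C_0 sends each edge [p,q] (with p < q) to q − p. For instance
  ∂DE = E − D.
As a 4×6 matrix over Z this has rank 3, with invariant factors (1,1,1).

Boundary ∂_2: C_2 → C_1 acts by ∂[p,q,r] = [q,r] − [p,r] + [p,q]. For instance
  ∂ABD = BD − AD + AB,
  ∂ABE = BE − AE + AB.
This gives a 6×4 integer matrix of rank 3; reducing to Smith normal form yields diagonal entries (1,1,1).

From H_k ≅ ker(∂_k) / im(∂_{k+1}) we obtain:

  H_2: rank ker ∂_2 − rank ∂_3 = (4 − 3) − 0 = 1, and there is no ∂_3, so H_2 = Z.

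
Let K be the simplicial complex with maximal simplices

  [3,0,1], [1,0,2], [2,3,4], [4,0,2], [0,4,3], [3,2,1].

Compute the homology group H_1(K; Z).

K has 5 vertices, 9 edges, 6 triangles.
rank ∂_1 = 4, rank ∂_2 = 5 ⇒ b_1 = 9 − 4 − 5 = 0; all invariant factors of ∂_2 are 1 so no torsion. So H_1 ≅ 0.

H_1 = 0.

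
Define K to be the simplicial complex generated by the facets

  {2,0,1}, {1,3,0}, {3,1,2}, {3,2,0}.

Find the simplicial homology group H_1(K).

Take the total order 0 < 1 < 2 < 3 on the vertex set. Then K (dimension 2) consists of the simplices:

  0-simplices (4): [0], [1], [2], [3]
  1-simplices (6): [0,1], [0,2], [0,3], [1,2], [1,3], [2,3]
  2-simplices (4): [0,1,2], [0,1,3], [0,2,3], [1,2,3]

giving chain groups C_0 ≅ Z^4, C_1 ≅ Z^6, C_2 ≅ Z^4.

Boundary ∂_1: C_1 → C_0 sends each edge [p,q] (with p < q) to q − p.
The resulting 4×6 matrix has rank 3, and its Smith normal form has invariant factors (1,1,1).

∂_2: C_2 → C_1 maps a triangle to the signed sum of its edges. For instance
  ∂[0,1,2] = [1,2] − [0,2] + [0,1],
  ∂[0,1,3] = [1,3] − [0,3] + [0,1].
This gives a 6×4 integer matrix of rank 3; reducing to Smith normal form yields diagonal entries (1,1,1).

Reading off H_k = ker ∂_k / im ∂_{k+1}:

  H_1: rank ker ∂_1 − rank ∂_2 = (6 − 3) − 3 = 0, and the invariant factors of ∂_2 are all 1, so H_1 = 0.

(K is a triangulation of the 2-sphere S^2.)

H_1 ≅ 0.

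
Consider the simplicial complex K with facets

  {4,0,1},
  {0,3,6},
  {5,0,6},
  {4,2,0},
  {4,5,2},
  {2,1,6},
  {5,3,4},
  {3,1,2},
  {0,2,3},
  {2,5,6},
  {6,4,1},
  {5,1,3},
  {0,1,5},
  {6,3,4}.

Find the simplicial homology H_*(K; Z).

Fix the vertex order 0 < 1 < 2 < 3 < 4 < 5 < 6 and write every simplex with vertices in increasing order. Then dim K = 2 and the simplices of K are:

  0-simplices (7): [0], [1], [2], [3], [4], [5], [6]
  1-simplices (21): [0,1], [0,2], [0,3], [0,4], [0,5], [0,6], [1,2], [1,3], [1,4], [1,5], [1,6], [2,3], [2,4], [2,5], [2,6], [3,4], [3,5], [3,6], [4,5], [4,6], [5,6]
  2-simplices (14): [0,1,4], [0,1,5], [0,2,3], [0,2,4], [0,3,6], [0,5,6], [1,2,3], [1,2,6], [1,3,5], [1,4,6], [2,4,5], [2,5,6], [3,4,5], [3,4,6]

giving chain groups C_0 ≅ Z^7, C_1 ≅ Z^21, C_2 ≅ Z^14.

The boundary map ∂_1: C_1 → C_0 is given by ∂[p,q] = [q] − [p].
The resulting 7×21 matrix has rank 6, and its Smith normal form has invariant factors (1,1,1,1,1,1).

∂_2: C_2 → C_1 sends each 2-simplex [p,q,r] to [q,r] − [p,r] + [p,q]. For instance
  ∂[1,2,6] = [2,6] − [1,6] + [1,2],
  ∂[0,1,4] = [1,4] − [0,4] + [0,1].
The 21×14 boundary matrix has rank 13 and Smith normal form diag(1,1,1,1,1,1,1,1,1,1,1,1,1).

From H_k ≅ ker(∂_k) / im(∂_{k+1}) we obtain:

  H_0: rank C_0 − rank ∂_1 = 7 − 6 = 1, and the invariant factors of ∂_1 are all 1, so H_0 ≅ Z.
  H_1: rank ker ∂_1 − rank ∂_2 = (21 − 6) − 13 = 2, and the invariant factors of ∂_2 are all 1, so H_1 ≅ Z^2.
  H_2: rank ker ∂_2 − rank ∂_3 = (14 − 13) − 0 = 1, and there is no ∂_3, so H_2 ≅ Z.

As a check, the Euler characteristic is 7 − 21 + 14 = 0, which agrees with 1 − 2 + 1 = 0.

H_0 = Z,  H_1 = Z^2,  H_2 = Z.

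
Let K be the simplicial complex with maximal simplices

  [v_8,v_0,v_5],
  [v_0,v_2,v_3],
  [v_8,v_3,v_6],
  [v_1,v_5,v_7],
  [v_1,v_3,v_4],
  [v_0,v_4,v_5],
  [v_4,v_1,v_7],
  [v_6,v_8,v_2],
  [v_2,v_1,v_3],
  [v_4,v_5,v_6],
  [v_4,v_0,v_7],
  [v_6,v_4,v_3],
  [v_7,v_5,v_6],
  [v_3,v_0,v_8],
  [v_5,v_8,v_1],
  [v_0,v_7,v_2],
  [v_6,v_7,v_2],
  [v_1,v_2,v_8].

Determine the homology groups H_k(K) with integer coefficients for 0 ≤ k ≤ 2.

H_0 ≅ Z,  H_1 ≅ Z ⊕ Z/2,  H_2 = 0.

We work with the vertex ordering v_0 < v_1 < v_2 < v_3 < v_4 < v_5 < v_6 < v_7 < v_8. The simplices of K, each written with vertices in increasing order, are:

  0-simplices (9): [v_0], [v_1], [v_2], [v_3], [v_4], [v_5], [v_6], [v_7], [v_8]
  1-simplices (27): (27 of them)
  2-simplices (18): (18 of them)

Hence C_0 ≅ Z^9, C_1 ≅ Z^27, C_2 ≅ Z^18.

Boundary ∂_1: C_1 → C_0 sends each edge [p,q] (with p < q) to q − p. For instance
  ∂[v_3,v_4] = [v_4] − [v_3].
The 9×27 boundary matrix has rank 8 and Smith normal form diag(1,1,1,1,1,1,1,1).

Boundary ∂_2: C_2 → C_1 maps a triangle to the signed sum of its edges. For instance
  ∂[v_3,v_6,v_8] = [v_6,v_8] − [v_3,v_8] + [v_3,v_6],
  ∂[v_1,v_5,v_8] = [v_5,v_8] − [v_1,v_8] + [v_1,v_5].
This gives a 27×18 integer matrix of rank 18; reducing to Smith normal form yields diagonal entries (1,1,1,1,1,1,1,1,1,1,1,1,1,1,1,1,1,2).

From H_k ≅ ker(∂_k) / im(∂_{k+1}) we obtain:

  H_0: rank C_0 − rank ∂_1 = 9 − 8 = 1, and the invariant factors of ∂_1 are all 1, so H_0 = Z.
  H_1: rank ker ∂_1 − rank ∂_2 = (27 − 8) − 18 = 1, and ∂_2 has invariant factor 2 > 1, so H_1 = Z ⊕ Z/2.
  H_2: rank ker ∂_2 − rank ∂_3 = (18 − 18) − 0 = 0, and there is no ∂_3, so H_2 = 0.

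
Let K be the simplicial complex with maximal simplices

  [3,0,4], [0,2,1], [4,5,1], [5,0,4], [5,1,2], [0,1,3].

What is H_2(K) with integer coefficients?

H_2 ≅ 0.

Order the vertices as 0 < 1 < 2 < 3 < 4 < 5. Listing each simplex with vertices in this order, K has dimension 2 with simplices:

  0-simplices (6): [0], [1], [2], [3], [4], [5]
  1-simplices (12): [0,1], [0,2], [0,3], [0,4], [0,5], [1,2], [1,3], [1,4], [1,5], [2,5], [3,4], [4,5]
  2-simplices (6): [0,1,2], [0,1,3], [0,3,4], [0,4,5], [1,2,5], [1,4,5]

so the chain groups are C_0 ≅ Z^6, C_1 ≅ Z^12, C_2 ≅ Z^6.

Boundary ∂_1: C_1 → C_0 is given by ∂[p,q] = [q] − [p]. For instance
  ∂[0,1] = [1] − [0].
As a 6×12 matrix over Z this has rank 5, with invariant factors (1,1,1,1,1).

The boundary map ∂_2: C_2 → C_1 maps a triangle to the signed sum of its edges. For instance
  ∂[0,4,5] = [4,5] − [0,5] + [0,4],
  ∂[1,4,5] = [4,5] − [1,5] + [1,4].
As a 12×6 matrix over Z this has rank 6, with invariant factors (1,1,1,1,1,1).

Computing H_k = (kernel of ∂_k) / (image of ∂_{k+1}):

  H_2: rank ker ∂_2 − rank ∂_3 = (6 − 6) − 0 = 0, and there is no ∂_3, so H_2 ≅ 0.

(K is a triangulation of the cylinder S^1 x I.)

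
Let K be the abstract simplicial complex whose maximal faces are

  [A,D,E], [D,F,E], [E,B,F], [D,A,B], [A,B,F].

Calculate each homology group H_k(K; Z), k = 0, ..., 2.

K has 5 vertices, 10 edges, 5 triangles.
rank ∂_0 = 0, rank ∂_1 = 4 ⇒ b_0 = 5 − 0 − 4 = 1; all invariant factors of ∂_1 are 1 so no torsion. So H_0 = Z.
rank ∂_1 = 4, rank ∂_2 = 5 ⇒ b_1 = 10 − 4 − 5 = 1; all invariant factors of ∂_2 are 1 so no torsion. So H_1 = Z.
rank ∂_2 = 5, rank ∂_3 = 0 ⇒ b_2 = 5 − 5 − 0 = 0. So H_2 = 0.

H_0 ≅ Z,  H_1 ≅ Z,  H_2 = 0.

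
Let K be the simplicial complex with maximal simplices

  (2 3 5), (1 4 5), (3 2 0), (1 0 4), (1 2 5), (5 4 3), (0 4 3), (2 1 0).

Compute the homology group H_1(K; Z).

H_1 = 0.

Fix the vertex order 0 < 1 < 2 < 3 < 4 < 5 and write every simplex with vertices in increasing order. Then dim K = 2 and the simplices of K are:

  0-simplices (6): [0], [1], [2], [3], [4], [5]
  1-simplices (12): [0,1], [0,2], [0,3], [0,4], [1,2], [1,4], [1,5], [2,3], [2,5], [3,4], [3,5], [4,5]
  2-simplices (8): [0,1,2], [0,1,4], [0,2,3], [0,3,4], [1,2,5], [1,4,5], [2,3,5], [3,4,5]

Hence C_0 ≅ Z^6, C_1 ≅ Z^12, C_2 ≅ Z^8.

∂_1: C_1 → C_0 sends each edge [p,q] (with p < q) to q − p. For instance
  ∂[1,2] = [2] − [1].
The 6×12 boundary matrix has rank 5 and Smith normal form diag(1,1,1,1,1).

Boundary ∂_2: C_2 → C_1 acts by ∂[p,q,r] = [q,r] − [p,r] + [p,q]. For instance
  ∂[3,4,5] = [4,5] − [3,5] + [3,4],
  ∂[0,3,4] = [3,4] − [0,4] + [0,3].
As a 12×8 matrix over Z this has rank 7, with invariant factors (1,1,1,1,1,1,1).

From H_k ≅ ker(∂_k) / im(∂_{k+1}) we obtain:

  H_1: rank ker ∂_1 − rank ∂_2 = (12 − 5) − 7 = 0, and the invariant factors of ∂_2 are all 1, so H_1 ≅ 0.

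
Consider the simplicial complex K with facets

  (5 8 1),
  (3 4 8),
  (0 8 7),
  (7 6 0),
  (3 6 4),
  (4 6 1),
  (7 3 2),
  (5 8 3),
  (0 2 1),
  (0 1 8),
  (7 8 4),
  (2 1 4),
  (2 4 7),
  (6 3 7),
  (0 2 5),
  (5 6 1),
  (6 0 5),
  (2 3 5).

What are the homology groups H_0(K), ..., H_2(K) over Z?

Fix the vertex order 0 < 1 < 2 < 3 < 4 < 5 < 6 < 7 < 8 and write every simplex with vertices in increasing order. Then dim K = 2 and the simplices of K are:

  0-simplices (9): [0], [1], [2], [3], [4], [5], [6], [7], [8]
  1-simplices (27): (27 of them)
  2-simplices (18): [0,1,2], [0,1,8], [0,2,5], [0,5,6], [0,6,7], [0,7,8], [1,2,4], [1,4,6], [1,5,6], [1,5,8], [2,3,5], [2,3,7], [2,4,7], [3,4,6], [3,4,8], [3,5,8], [3,6,7], [4,7,8]

Hence C_0 ≅ Z^9, C_1 ≅ Z^27, C_2 ≅ Z^18.

The boundary map ∂_1: C_1 → C_0 is given by ∂[p,q] = [q] − [p].
The 9×27 boundary matrix has rank 8 and Smith normal form diag(1,1,1,1,1,1,1,1).

Boundary ∂_2: C_2 → C_1 acts by ∂[p,q,r] = [q,r] − [p,r] + [p,q]. For instance
  ∂[2,3,7] = [3,7] − [2,7] + [2,3],
  ∂[0,2,5] = [2,5] − [0,5] + [0,2].
The 27×18 boundary matrix has rank 18 and Smith normal form diag(1,1,1,1,1,1,1,1,1,1,1,1,1,1,1,1,1,2).

Computing H_k = (kernel of ∂_k) / (image of ∂_{k+1}):

  H_0: rank C_0 − rank ∂_1 = 9 − 8 = 1, and the invariant factors of ∂_1 are all 1, so H_0 = Z.
  H_1: rank ker ∂_1 − rank ∂_2 = (27 − 8) − 18 = 1, and ∂_2 has invariant factor 2 > 1, so H_1 = Z ⊕ Z/2.
  H_2: rank ker ∂_2 − rank ∂_3 = (18 − 18) − 0 = 0, and there is no ∂_3, so H_2 = 0.

H_0 = Z,  H_1 = Z ⊕ Z/2,  H_2 = 0.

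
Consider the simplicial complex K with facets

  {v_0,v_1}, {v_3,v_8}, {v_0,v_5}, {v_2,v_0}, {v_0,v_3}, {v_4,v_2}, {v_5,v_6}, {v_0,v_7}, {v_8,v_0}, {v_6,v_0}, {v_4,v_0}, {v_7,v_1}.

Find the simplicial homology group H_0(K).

We work with the vertex ordering v_0 < v_1 < v_2 < v_3 < v_4 < v_5 < v_6 < v_7 < v_8. The simplices of K, each written with vertices in increasing order, are:

  0-simplices (9): [v_0], [v_1], [v_2], [v_3], [v_4], [v_5], [v_6], [v_7], [v_8]
  1-simplices (12): [v_0,v_1], [v_0,v_2], [v_0,v_3], [v_0,v_4], [v_0,v_5], [v_0,v_6], [v_0,v_7], [v_0,v_8], [v_1,v_7], [v_2,v_4], [v_3,v_8], [v_5,v_6]

so the chain groups are C_0 ≅ Z^9, C_1 ≅ Z^12.

The boundary map ∂_1: C_1 → C_0 maps an edge to its endpoints' difference, ∂[p,q] = q − p. For instance
  ∂[v_0,v_3] = [v_3] − [v_0].
This gives a 9×12 integer matrix of rank 8; reducing to Smith normal form yields diagonal entries (1,1,1,1,1,1,1,1).

Computing H_k = (kernel of ∂_k) / (image of ∂_{k+1}):

  H_0: rank C_0 − rank ∂_1 = 9 − 8 = 1, and the invariant factors of ∂_1 are all 1, so H_0 ≅ Z.

H_0 ≅ Z.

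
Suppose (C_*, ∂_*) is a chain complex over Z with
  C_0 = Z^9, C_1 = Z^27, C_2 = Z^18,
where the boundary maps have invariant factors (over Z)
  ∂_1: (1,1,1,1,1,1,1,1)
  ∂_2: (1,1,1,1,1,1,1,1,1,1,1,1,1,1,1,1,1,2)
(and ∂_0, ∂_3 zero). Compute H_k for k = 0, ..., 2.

H_0 ≅ Z,  H_1 ≅ Z ⊕ Z/2Z,  H_2 = 0.

H_0: b_0 = 9 − 0 − 8 = 1; torsion from ∂_1 factors > 1: none. So H_0 ≅ Z.
H_1: b_1 = 27 − 8 − 18 = 1; torsion from ∂_2 factors > 1: [2]. So H_1 ≅ Z ⊕ Z/2Z.
H_2: b_2 = 18 − 18 − 0 = 0; torsion from ∂_3 factors > 1: none. So H_2 ≅ 0.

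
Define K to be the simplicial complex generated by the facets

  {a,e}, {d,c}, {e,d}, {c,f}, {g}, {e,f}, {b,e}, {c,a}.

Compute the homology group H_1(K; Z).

Take the total order a < b < c < d < e < f < g on the vertex set. Then K (dimension 1) consists of the simplices:

  0-simplices (7): a, b, c, d, e, f, g
  1-simplices (7): ac, ae, be, cd, cf, de, ef

so the chain groups are C_0 ≅ Z^7, C_1 ≅ Z^7.

Boundary ∂_1: C_1 → C_0 sends each edge [p,q] (with p < q) to q − p.
The 7×7 boundary matrix has rank 5 and Smith normal form diag(1,1,1,1,1).

From H_k ≅ ker(∂_k) / im(∂_{k+1}) we obtain:

  H_1: rank ker ∂_1 − rank ∂_2 = (7 − 5) − 0 = 2, and there is no ∂_2, so H_1 ≅ Z^2.

H_1 ≅ Z^2.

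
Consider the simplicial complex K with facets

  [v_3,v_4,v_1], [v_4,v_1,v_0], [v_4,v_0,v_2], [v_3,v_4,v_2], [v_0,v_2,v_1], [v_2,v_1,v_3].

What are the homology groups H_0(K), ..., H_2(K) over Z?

K has 5 vertices, 9 edges, 6 triangles.
rank ∂_0 = 0, rank ∂_1 = 4 ⇒ b_0 = 5 − 0 − 4 = 1; all invariant factors of ∂_1 are 1 so no torsion. So H_0 = Z.
rank ∂_1 = 4, rank ∂_2 = 5 ⇒ b_1 = 9 − 4 − 5 = 0; all invariant factors of ∂_2 are 1 so no torsion. So H_1 = 0.
rank ∂_2 = 5, rank ∂_3 = 0 ⇒ b_2 = 6 − 5 − 0 = 1. So H_2 = Z.

H_0 ≅ Z,  H_1 = 0,  H_2 ≅ Z.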